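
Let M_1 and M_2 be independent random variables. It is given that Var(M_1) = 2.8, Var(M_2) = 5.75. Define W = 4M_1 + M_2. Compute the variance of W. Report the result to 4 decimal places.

50.5500

By independence, Var(W) = (4)²Var(M_1) + (1)²Var(M_2)
= (4)²·2.8 + (1)²·5.75 = 50.55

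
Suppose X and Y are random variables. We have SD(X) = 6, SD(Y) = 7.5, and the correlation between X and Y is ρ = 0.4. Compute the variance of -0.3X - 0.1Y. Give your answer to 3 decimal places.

4.883

var(X) = (6)² = 36;  var(Y) = (7.5)² = 56.25
Cov(X,Y) = ρ·SD(X)·SD(Y) = 0.4·6·7.5 = 18
var(-0.3X - 0.1Y) = (-0.3)²·var(X) + (-0.1)²·var(Y) + 2·(-0.3)·(-0.1)·Cov(X,Y)
= 0.09·36 + 0.01·56.25 + 0.06·18 = 4.8825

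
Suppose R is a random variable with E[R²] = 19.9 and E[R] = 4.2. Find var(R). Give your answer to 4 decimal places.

2.2600

var(R) = 19.9 − (4.2)² = 2.26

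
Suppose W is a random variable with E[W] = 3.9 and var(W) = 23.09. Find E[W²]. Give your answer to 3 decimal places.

38.300

E[W²] = var(W) + (E[W])² = 23.09 + (3.9)² = 38.3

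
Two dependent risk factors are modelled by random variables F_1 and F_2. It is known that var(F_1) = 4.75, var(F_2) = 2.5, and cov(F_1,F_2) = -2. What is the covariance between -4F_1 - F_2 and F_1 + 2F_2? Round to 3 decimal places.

cov(-4F_1 - F_2, F_1 + 2F_2) = (-4)(1)var(F_1) + (-1)(2)var(F_2) + [(-4)(2) + (-1)(1)]cov(F_1,F_2)
= -4·4.75 + -2·2.5 + -9·-2 = -6

-6.000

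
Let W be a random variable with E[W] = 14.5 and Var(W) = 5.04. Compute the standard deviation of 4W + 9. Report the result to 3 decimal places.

Var(4W + 9) = (4)²·5.04 = 80.64
SD(4W + 9) = √80.64 ≈ 8.980

8.980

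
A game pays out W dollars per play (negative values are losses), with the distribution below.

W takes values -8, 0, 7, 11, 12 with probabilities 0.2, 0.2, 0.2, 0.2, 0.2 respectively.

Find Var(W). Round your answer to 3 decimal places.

E[W] = (-8)(0.2) + (0)(0.2) + (7)(0.2) + (11)(0.2) + (12)(0.2) = 4.4
E[W²] = (-8)²(0.2) + (0)²(0.2) + (7)²(0.2) + (11)²(0.2) + (12)²(0.2) = 75.6
Var(W) = E[W²] − (E[W])² = 75.6 − (4.4)² = 56.24

56.240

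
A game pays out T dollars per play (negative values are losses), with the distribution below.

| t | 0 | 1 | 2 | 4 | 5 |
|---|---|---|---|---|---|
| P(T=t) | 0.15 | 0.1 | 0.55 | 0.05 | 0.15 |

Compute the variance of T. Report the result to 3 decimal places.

2.228

E[T] = (0)(0.15) + (1)(0.1) + (2)(0.55) + (4)(0.05) + (5)(0.15) = 2.15
E[T²] = (0)²(0.15) + (1)²(0.1) + (2)²(0.55) + (4)²(0.05) + (5)²(0.15) = 6.85
Var(T) = E[T²] − (E[T])² = 6.85 − (2.15)² = 2.2275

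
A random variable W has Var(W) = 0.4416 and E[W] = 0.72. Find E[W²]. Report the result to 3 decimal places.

E[W²] = Var(W) + (E[W])² = 0.4416 + (0.72)² = 0.96

0.960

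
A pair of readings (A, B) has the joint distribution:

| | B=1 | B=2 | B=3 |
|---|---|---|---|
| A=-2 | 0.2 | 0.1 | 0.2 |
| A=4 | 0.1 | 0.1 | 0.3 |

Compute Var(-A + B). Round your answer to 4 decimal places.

8.5600

E[A] = 1,  E[B] = 2.2,  E[AB] = 2.8
Var(A) = 10 − (1)² = 9;  Var(B) = 5.6 − (2.2)² = 0.76
cov(A,B) = 2.8 − (1)(2.2) = 0.6
Var(-A + B) = (-1)²·9 + (1)²·0.76 + 2·(-1)·(1)·0.6 = 8.56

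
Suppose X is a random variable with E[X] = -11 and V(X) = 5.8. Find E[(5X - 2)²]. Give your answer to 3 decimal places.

E[5X - 2] = 5·-11 − 2 = -57
V(5X - 2) = (5)²·5.8 = 145
E[(5X - 2)²] = V((5X - 2)) + (E[(5X - 2)])² = 145 + (-57)² = 3394

3394.000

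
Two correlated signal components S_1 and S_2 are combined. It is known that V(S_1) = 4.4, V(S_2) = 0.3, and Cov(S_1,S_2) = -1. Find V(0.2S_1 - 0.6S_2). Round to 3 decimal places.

V(0.2S_1 - 0.6S_2) = (0.2)²·V(S_1) + (-0.6)²·V(S_2) + 2·(0.2)·(-0.6)·Cov(S_1,S_2)
= 0.04·4.4 + 0.36·0.3 + -0.24·-1 = 0.524

0.524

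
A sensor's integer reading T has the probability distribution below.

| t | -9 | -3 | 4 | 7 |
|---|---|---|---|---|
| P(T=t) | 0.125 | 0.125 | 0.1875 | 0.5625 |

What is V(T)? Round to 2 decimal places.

E[T] = (-9)(0.125) + (-3)(0.125) + (4)(0.1875) + (7)(0.5625) = 3.1875
E[T²] = (-9)²(0.125) + (-3)²(0.125) + (4)²(0.1875) + (7)²(0.5625) = 41.8125
V(T) = E[T²] − (E[T])² = 41.8125 − (3.1875)² = 31.65234375

31.65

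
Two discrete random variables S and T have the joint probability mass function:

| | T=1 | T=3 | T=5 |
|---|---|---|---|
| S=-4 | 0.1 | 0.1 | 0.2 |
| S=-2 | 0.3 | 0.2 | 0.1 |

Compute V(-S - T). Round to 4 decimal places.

E[S] = -2.8,  E[T] = 2.8,  E[ST] = -8.4
V(S) = 8.8 − (-2.8)² = 0.96;  V(T) = 10.6 − (2.8)² = 2.76
cov(S,T) = -8.4 − (-2.8)(2.8) = -0.56
V(-S - T) = (-1)²·0.96 + (-1)²·2.76 + 2·(-1)·(-1)·-0.56 = 2.6

2.6000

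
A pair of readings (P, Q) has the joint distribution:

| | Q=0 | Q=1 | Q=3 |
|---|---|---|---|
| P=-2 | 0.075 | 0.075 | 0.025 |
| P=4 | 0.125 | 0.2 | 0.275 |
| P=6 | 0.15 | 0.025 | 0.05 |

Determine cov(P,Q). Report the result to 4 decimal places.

E[P] = 3.4,  E[Q] = 1.35
E[PQ] = 4.85
cov(P,Q) = E[PQ] − E[P]E[Q] = 4.85 − (3.4)(1.35) = 0.26

0.2600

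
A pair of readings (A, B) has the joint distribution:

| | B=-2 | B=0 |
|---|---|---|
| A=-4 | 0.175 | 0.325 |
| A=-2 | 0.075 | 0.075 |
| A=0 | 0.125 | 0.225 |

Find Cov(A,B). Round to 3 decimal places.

E[A] = -2.3,  E[B] = -0.75
E[AB] = 1.7
Cov(A,B) = E[AB] − E[A]E[B] = 1.7 − (-2.3)(-0.75) = -0.025

-0.025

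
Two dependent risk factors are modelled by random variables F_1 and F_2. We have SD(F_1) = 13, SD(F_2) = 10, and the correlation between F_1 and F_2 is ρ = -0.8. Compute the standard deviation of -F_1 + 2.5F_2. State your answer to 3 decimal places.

V(F_1) = (13)² = 169;  V(F_2) = (10)² = 100
Cov(F_1,F_2) = ρ·SD(F_1)·SD(F_2) = -0.8·13·10 = -104
V(-F_1 + 2.5F_2) = (-1)²·V(F_1) + (2.5)²·V(F_2) + 2·(-1)·(2.5)·Cov(F_1,F_2)
= 1·169 + 6.25·100 + -5·-104 = 1314
SD(-F_1 + 2.5F_2) = √1314 ≈ 36.249

36.249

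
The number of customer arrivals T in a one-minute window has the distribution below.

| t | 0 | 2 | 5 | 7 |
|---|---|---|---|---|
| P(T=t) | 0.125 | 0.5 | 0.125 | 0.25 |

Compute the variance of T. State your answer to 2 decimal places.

5.98

E[T] = (0)(0.125) + (2)(0.5) + (5)(0.125) + (7)(0.25) = 3.375
E[T²] = (0)²(0.125) + (2)²(0.5) + (5)²(0.125) + (7)²(0.25) = 17.375
Var(T) = E[T²] − (E[T])² = 17.375 − (3.375)² = 5.984375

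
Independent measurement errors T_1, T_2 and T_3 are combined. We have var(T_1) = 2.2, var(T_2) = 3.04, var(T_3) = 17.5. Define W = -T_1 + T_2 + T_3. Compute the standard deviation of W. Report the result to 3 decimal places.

By independence, var(W) = (-1)²var(T_1) + (1)²var(T_2) + (1)²var(T_3)
= (-1)²·2.2 + (1)²·3.04 + (1)²·17.5 = 22.74
SD(W) = √22.74 ≈ 4.769

4.769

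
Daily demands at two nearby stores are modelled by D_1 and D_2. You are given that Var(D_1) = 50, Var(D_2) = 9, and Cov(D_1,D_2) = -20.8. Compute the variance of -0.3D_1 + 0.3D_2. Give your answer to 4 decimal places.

Var(-0.3D_1 + 0.3D_2) = (-0.3)²·Var(D_1) + (0.3)²·Var(D_2) + 2·(-0.3)·(0.3)·Cov(D_1,D_2)
= 0.09·50 + 0.09·9 + -0.18·-20.8 = 9.054

9.0540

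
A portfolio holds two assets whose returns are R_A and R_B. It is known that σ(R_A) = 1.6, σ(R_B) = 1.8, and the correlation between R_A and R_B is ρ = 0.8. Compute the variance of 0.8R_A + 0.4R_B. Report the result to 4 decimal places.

3.6314

V(R_A) = (1.6)² = 2.56;  V(R_B) = (1.8)² = 3.24
cov(R_A,R_B) = ρ·σ(R_A)·σ(R_B) = 0.8·1.6·1.8 = 2.304
V(0.8R_A + 0.4R_B) = (0.8)²·V(R_A) + (0.4)²·V(R_B) + 2·(0.8)·(0.4)·cov(R_A,R_B)
= 0.64·2.56 + 0.16·3.24 + 0.64·2.304 = 3.63136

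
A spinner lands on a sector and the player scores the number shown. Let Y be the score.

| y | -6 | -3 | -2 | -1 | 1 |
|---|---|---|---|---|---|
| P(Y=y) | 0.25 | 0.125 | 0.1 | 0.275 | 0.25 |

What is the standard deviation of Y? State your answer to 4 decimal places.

E[Y] = (-6)(0.25) + (-3)(0.125) + (-2)(0.1) + (-1)(0.275) + (1)(0.25) = -2.1
E[Y²] = (-6)²(0.25) + (-3)²(0.125) + (-2)²(0.1) + (-1)²(0.275) + (1)²(0.25) = 11.05
var(Y) = E[Y²] − (E[Y])² = 11.05 − (-2.1)² = 6.64
sd(Y) = √6.64 ≈ 2.5768

2.5768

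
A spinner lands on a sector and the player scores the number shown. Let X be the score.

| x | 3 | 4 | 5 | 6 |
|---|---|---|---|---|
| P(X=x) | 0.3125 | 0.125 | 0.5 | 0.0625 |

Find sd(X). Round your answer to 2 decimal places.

E[X] = (3)(0.3125) + (4)(0.125) + (5)(0.5) + (6)(0.0625) = 4.3125
E[X²] = (3)²(0.3125) + (4)²(0.125) + (5)²(0.5) + (6)²(0.0625) = 19.5625
Var(X) = E[X²] − (E[X])² = 19.5625 − (4.3125)² = 0.96484375
sd(X) = √0.96484375 ≈ 0.98

0.98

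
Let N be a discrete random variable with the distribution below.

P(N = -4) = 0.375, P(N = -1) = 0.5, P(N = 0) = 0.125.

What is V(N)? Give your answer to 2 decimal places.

E[N] = (-4)(0.375) + (-1)(0.5) + (0)(0.125) = -2
E[N²] = (-4)²(0.375) + (-1)²(0.5) + (0)²(0.125) = 6.5
V(N) = E[N²] − (E[N])² = 6.5 − (-2)² = 2.5

2.50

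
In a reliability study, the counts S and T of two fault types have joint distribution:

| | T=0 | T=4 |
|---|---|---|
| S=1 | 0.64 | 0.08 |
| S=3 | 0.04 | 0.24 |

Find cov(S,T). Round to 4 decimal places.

E[S] = 1.56,  E[T] = 1.28
E[ST] = 3.2
cov(S,T) = E[ST] − E[S]E[T] = 3.2 − (1.56)(1.28) = 1.2032

1.2032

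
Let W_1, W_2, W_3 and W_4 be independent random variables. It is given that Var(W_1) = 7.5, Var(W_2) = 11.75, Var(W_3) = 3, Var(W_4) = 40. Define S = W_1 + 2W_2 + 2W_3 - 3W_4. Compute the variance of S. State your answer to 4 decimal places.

426.5000

By independence, Var(S) = (1)²Var(W_1) + (2)²Var(W_2) + (2)²Var(W_3) + (-3)²Var(W_4)
= (1)²·7.5 + (2)²·11.75 + (2)²·3 + (-3)²·40 = 426.5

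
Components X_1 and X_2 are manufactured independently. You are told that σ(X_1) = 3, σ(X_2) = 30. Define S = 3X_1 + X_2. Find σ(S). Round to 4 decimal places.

Var(X_1) = 9, Var(X_2) = 900
By independence, Var(S) = (3)²Var(X_1) + (1)²Var(X_2)
= (3)²·9 + (1)²·900 = 981
σ(S) = √981 ≈ 31.3209

31.3209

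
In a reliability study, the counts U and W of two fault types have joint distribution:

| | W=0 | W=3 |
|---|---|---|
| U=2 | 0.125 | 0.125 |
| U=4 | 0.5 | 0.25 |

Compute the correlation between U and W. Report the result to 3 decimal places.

E[U] = 3.5,  E[W] = 1.125
E[UW] = 3.75
cov(U,W) = E[UW] − E[U]E[W] = 3.75 − (3.5)(1.125) = -0.1875
Var(U) = 0.75,  Var(W) = 2.109375
ρ = -0.1875 / √(0.75·2.109375) ≈ -0.149

-0.149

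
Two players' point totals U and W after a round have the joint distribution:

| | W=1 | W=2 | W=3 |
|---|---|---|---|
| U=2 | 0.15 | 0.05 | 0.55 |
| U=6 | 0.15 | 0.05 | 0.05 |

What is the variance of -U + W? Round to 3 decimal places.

E[U] = 3,  E[W] = 2.3,  E[UW] = 6.2
Var(U) = 12 − (3)² = 3;  Var(W) = 6.1 − (2.3)² = 0.81
Cov(U,W) = 6.2 − (3)(2.3) = -0.7
Var(-U + W) = (-1)²·3 + (1)²·0.81 + 2·(-1)·(1)·-0.7 = 5.21

5.210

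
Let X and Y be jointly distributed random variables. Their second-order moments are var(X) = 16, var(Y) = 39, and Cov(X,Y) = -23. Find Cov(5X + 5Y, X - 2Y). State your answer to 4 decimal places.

Cov(5X + 5Y, X - 2Y) = (5)(1)var(X) + (5)(-2)var(Y) + [(5)(-2) + (5)(1)]Cov(X,Y)
= 5·16 + -10·39 + -5·-23 = -195

-195.0000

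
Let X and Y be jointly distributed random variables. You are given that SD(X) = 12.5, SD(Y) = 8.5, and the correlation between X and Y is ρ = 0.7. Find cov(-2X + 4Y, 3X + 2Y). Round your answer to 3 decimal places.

var(X) = (12.5)² = 156.25;  var(Y) = (8.5)² = 72.25
cov(X,Y) = ρ·SD(X)·SD(Y) = 0.7·12.5·8.5 = 74.375
cov(-2X + 4Y, 3X + 2Y) = (-2)(3)var(X) + (4)(2)var(Y) + [(-2)(2) + (4)(3)]cov(X,Y)
= -6·156.25 + 8·72.25 + 8·74.375 = 235.5

235.500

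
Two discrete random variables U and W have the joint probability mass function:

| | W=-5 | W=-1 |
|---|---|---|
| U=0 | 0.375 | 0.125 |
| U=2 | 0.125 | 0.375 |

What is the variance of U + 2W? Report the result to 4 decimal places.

21.0000

E[U] = 1,  E[W] = -3,  E[UW] = -2
Var(U) = 2 − (1)² = 1;  Var(W) = 13 − (-3)² = 4
cov(U,W) = -2 − (1)(-3) = 1
Var(U + 2W) = (1)²·1 + (2)²·4 + 2·(1)·(2)·1 = 21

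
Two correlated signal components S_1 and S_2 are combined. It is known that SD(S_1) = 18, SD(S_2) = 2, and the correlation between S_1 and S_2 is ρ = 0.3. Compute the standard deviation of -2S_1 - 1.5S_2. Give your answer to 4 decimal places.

37.0108

Var(S_1) = (18)² = 324;  Var(S_2) = (2)² = 4
Cov(S_1,S_2) = ρ·SD(S_1)·SD(S_2) = 0.3·18·2 = 10.8
Var(-2S_1 - 1.5S_2) = (-2)²·Var(S_1) + (-1.5)²·Var(S_2) + 2·(-2)·(-1.5)·Cov(S_1,S_2)
= 4·324 + 2.25·4 + 6·10.8 = 1369.8
SD(-2S_1 - 1.5S_2) = √1369.8 ≈ 37.0108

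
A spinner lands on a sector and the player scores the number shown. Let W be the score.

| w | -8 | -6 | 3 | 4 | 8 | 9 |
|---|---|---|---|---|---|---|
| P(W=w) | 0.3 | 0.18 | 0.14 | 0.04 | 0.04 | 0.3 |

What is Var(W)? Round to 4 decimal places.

E[W] = (-8)(0.3) + (-6)(0.18) + (3)(0.14) + (4)(0.04) + (8)(0.04) + (9)(0.3) = 0.12
E[W²] = (-8)²(0.3) + (-6)²(0.18) + (3)²(0.14) + (4)²(0.04) + (8)²(0.04) + (9)²(0.3) = 54.44
Var(W) = E[W²] − (E[W])² = 54.44 − (0.12)² = 54.4256

54.4256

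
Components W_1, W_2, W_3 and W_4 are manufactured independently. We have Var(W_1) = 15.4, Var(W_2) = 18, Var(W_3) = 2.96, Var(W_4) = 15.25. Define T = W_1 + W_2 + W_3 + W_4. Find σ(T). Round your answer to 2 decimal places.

7.18

By independence, Var(T) = (1)²Var(W_1) + (1)²Var(W_2) + (1)²Var(W_3) + (1)²Var(W_4)
= (1)²·15.4 + (1)²·18 + (1)²·2.96 + (1)²·15.25 = 51.61
σ(T) = √51.61 ≈ 7.18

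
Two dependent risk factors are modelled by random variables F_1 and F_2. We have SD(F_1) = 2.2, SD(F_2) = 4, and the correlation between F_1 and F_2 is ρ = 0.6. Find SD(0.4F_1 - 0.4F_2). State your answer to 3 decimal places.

Var(F_1) = (2.2)² = 4.84;  Var(F_2) = (4)² = 16
cov(F_1,F_2) = ρ·SD(F_1)·SD(F_2) = 0.6·2.2·4 = 5.28
Var(0.4F_1 - 0.4F_2) = (0.4)²·Var(F_1) + (-0.4)²·Var(F_2) + 2·(0.4)·(-0.4)·cov(F_1,F_2)
= 0.16·4.84 + 0.16·16 + -0.32·5.28 = 1.6448
SD(0.4F_1 - 0.4F_2) = √1.6448 ≈ 1.282

1.282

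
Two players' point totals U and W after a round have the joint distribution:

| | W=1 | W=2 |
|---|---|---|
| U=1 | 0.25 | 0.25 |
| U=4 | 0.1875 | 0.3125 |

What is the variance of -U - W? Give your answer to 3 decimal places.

E[U] = 2.5,  E[W] = 1.5625,  E[UW] = 4
Var(U) = 8.5 − (2.5)² = 2.25;  Var(W) = 2.6875 − (1.5625)² = 0.24609375
Cov(U,W) = 4 − (2.5)(1.5625) = 0.09375
Var(-U - W) = (-1)²·2.25 + (-1)²·0.24609375 + 2·(-1)·(-1)·0.09375 = 2.68359375

2.684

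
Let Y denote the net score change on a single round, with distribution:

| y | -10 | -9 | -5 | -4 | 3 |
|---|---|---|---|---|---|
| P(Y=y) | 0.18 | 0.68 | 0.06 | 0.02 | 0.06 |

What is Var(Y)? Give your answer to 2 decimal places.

9.51

E[Y] = (-10)(0.18) + (-9)(0.68) + (-5)(0.06) + (-4)(0.02) + (3)(0.06) = -8.12
E[Y²] = (-10)²(0.18) + (-9)²(0.68) + (-5)²(0.06) + (-4)²(0.02) + (3)²(0.06) = 75.44
Var(Y) = E[Y²] − (E[Y])² = 75.44 − (-8.12)² = 9.5056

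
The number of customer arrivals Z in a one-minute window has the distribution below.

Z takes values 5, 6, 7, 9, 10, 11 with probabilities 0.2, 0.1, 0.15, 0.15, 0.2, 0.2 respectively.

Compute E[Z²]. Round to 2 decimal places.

72.30

E[Z²] = (5)²(0.2) + (6)²(0.1) + (7)²(0.15) + (9)²(0.15) + (10)²(0.2) + (11)²(0.2) = 72.3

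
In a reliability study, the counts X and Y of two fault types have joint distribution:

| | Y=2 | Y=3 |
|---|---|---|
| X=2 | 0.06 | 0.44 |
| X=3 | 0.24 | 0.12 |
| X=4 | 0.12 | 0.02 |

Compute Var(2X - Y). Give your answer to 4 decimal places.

E[X] = 2.64,  E[Y] = 2.58,  E[XY] = 6.6
Var(X) = 7.48 − (2.64)² = 0.5104;  Var(Y) = 6.9 − (2.58)² = 0.2436
Cov(X,Y) = 6.6 − (2.64)(2.58) = -0.2112
Var(2X - Y) = (2)²·0.5104 + (-1)²·0.2436 + 2·(2)·(-1)·-0.2112 = 3.13

3.1300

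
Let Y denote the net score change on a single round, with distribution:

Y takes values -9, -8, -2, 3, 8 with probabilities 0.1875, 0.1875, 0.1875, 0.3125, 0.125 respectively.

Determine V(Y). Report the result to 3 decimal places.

E[Y] = (-9)(0.1875) + (-8)(0.1875) + (-2)(0.1875) + (3)(0.3125) + (8)(0.125) = -1.625
E[Y²] = (-9)²(0.1875) + (-8)²(0.1875) + (-2)²(0.1875) + (3)²(0.3125) + (8)²(0.125) = 38.75
V(Y) = E[Y²] − (E[Y])² = 38.75 − (-1.625)² = 36.109375

36.109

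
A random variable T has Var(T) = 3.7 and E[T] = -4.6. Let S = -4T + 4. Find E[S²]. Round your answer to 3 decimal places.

560.960

E[-4T + 4] = -4·-4.6 + 4 = 22.4
Var(-4T + 4) = (-4)²·3.7 = 59.2
E[S²] = Var(S) + (E[S])² = 59.2 + (22.4)² = 560.96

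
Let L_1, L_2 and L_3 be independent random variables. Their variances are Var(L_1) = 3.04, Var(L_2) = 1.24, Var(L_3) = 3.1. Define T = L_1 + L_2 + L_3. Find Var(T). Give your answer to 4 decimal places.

By independence, Var(T) = (1)²Var(L_1) + (1)²Var(L_2) + (1)²Var(L_3)
= (1)²·3.04 + (1)²·1.24 + (1)²·3.1 = 7.38

7.3800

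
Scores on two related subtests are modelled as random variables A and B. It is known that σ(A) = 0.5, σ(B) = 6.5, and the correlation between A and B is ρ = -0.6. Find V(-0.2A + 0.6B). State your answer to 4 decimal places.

V(A) = (0.5)² = 0.25;  V(B) = (6.5)² = 42.25
Cov(A,B) = ρ·σ(A)·σ(B) = -0.6·0.5·6.5 = -1.95
V(-0.2A + 0.6B) = (-0.2)²·V(A) + (0.6)²·V(B) + 2·(-0.2)·(0.6)·Cov(A,B)
= 0.04·0.25 + 0.36·42.25 + -0.24·-1.95 = 15.688

15.6880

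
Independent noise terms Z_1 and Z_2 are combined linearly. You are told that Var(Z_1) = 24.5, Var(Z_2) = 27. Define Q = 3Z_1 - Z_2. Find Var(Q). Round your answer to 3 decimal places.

247.500

By independence, Var(Q) = (3)²Var(Z_1) + (-1)²Var(Z_2)
= (3)²·24.5 + (-1)²·27 = 247.5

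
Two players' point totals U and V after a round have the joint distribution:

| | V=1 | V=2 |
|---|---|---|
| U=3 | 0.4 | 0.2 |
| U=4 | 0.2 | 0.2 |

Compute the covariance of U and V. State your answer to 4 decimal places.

E[U] = 3.4,  E[V] = 1.4
E[UV] = 4.8
cov(U,V) = E[UV] − E[U]E[V] = 4.8 − (3.4)(1.4) = 0.04

0.0400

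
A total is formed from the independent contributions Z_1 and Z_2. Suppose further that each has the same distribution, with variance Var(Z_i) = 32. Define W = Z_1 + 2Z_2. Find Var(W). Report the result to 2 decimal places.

160.00

By independence, Var(W) = (1)²Var(Z_1) + (2)²Var(Z_2)
= (1)²·32 + (2)²·32 = 160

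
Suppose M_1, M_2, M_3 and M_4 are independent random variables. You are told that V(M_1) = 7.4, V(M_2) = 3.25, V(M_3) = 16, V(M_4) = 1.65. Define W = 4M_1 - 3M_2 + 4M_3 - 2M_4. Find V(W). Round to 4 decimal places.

By independence, V(W) = (4)²V(M_1) + (-3)²V(M_2) + (4)²V(M_3) + (-2)²V(M_4)
= (4)²·7.4 + (-3)²·3.25 + (4)²·16 + (-2)²·1.65 = 410.25

410.2500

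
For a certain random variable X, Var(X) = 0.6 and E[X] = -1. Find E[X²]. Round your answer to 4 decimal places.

E[X²] = Var(X) + (E[X])² = 0.6 + (-1)² = 1.6

1.6000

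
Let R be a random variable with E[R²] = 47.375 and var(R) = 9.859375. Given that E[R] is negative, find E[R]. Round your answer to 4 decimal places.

-6.1250

(E[R])² = E[R²] − var(R) = 47.375 − 9.859375 = 37.515625
E[R] = −√37.515625 = -6.125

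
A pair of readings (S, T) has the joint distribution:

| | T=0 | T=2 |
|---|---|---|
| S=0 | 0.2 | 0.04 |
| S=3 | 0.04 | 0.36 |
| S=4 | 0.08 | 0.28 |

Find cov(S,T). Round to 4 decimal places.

E[S] = 2.64,  E[T] = 1.36
E[ST] = 4.4
cov(S,T) = E[ST] − E[S]E[T] = 4.4 − (2.64)(1.36) = 0.8096

0.8096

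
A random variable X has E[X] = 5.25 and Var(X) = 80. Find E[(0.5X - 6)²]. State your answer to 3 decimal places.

31.391

E[0.5X - 6] = 0.5·5.25 − 6 = -3.375
Var(0.5X - 6) = (0.5)²·80 = 20
E[(0.5X - 6)²] = Var((0.5X - 6)) + (E[(0.5X - 6)])² = 20 + (-3.375)² = 31.390625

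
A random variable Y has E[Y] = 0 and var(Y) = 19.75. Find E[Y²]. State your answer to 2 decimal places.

19.75

E[Y²] = var(Y) + (E[Y])² = 19.75 + (0)² = 19.75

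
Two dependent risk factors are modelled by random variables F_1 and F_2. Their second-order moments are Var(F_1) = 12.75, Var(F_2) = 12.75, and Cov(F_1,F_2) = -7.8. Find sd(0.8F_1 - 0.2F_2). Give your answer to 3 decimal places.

Var(0.8F_1 - 0.2F_2) = (0.8)²·Var(F_1) + (-0.2)²·Var(F_2) + 2·(0.8)·(-0.2)·Cov(F_1,F_2)
= 0.64·12.75 + 0.04·12.75 + -0.32·-7.8 = 11.166
sd(0.8F_1 - 0.2F_2) = √11.166 ≈ 3.342

3.342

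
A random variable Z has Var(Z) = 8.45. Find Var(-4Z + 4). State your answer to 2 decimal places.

Var(-4Z + 4) = (-4)²·Var(Z) = 16·8.45 = 135.2

135.20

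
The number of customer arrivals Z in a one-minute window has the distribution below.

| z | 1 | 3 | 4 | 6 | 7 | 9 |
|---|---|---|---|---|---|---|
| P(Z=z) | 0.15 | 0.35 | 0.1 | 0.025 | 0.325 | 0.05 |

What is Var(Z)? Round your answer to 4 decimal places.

5.7494

E[Z] = (1)(0.15) + (3)(0.35) + (4)(0.1) + (6)(0.025) + (7)(0.325) + (9)(0.05) = 4.475
E[Z²] = (1)²(0.15) + (3)²(0.35) + (4)²(0.1) + (6)²(0.025) + (7)²(0.325) + (9)²(0.05) = 25.775
Var(Z) = E[Z²] − (E[Z])² = 25.775 − (4.475)² = 5.749375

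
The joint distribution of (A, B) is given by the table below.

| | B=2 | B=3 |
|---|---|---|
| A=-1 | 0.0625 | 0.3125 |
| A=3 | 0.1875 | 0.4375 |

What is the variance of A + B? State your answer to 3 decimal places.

3.688

E[A] = 1.5,  E[B] = 2.75,  E[AB] = 4
Var(A) = 6 − (1.5)² = 3.75;  Var(B) = 7.75 − (2.75)² = 0.1875
cov(A,B) = 4 − (1.5)(2.75) = -0.125
Var(A + B) = (1)²·3.75 + (1)²·0.1875 + 2·(1)·(1)·-0.125 = 3.6875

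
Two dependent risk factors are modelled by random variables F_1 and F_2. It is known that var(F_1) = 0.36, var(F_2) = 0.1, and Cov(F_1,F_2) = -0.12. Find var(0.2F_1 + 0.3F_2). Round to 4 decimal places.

0.0090

var(0.2F_1 + 0.3F_2) = (0.2)²·var(F_1) + (0.3)²·var(F_2) + 2·(0.2)·(0.3)·Cov(F_1,F_2)
= 0.04·0.36 + 0.09·0.1 + 0.12·-0.12 = 0.009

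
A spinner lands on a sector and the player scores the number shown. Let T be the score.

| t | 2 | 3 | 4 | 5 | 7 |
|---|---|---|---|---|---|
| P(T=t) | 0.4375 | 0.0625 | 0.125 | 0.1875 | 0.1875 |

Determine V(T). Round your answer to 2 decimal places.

E[T] = (2)(0.4375) + (3)(0.0625) + (4)(0.125) + (5)(0.1875) + (7)(0.1875) = 3.8125
E[T²] = (2)²(0.4375) + (3)²(0.0625) + (4)²(0.125) + (5)²(0.1875) + (7)²(0.1875) = 18.1875
V(T) = E[T²] − (E[T])² = 18.1875 − (3.8125)² = 3.65234375

3.65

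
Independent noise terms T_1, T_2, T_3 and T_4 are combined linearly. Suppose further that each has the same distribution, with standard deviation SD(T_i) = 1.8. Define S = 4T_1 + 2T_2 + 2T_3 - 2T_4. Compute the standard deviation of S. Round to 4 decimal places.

9.5247

Var(T_i) = (1.8)² = 3.24
By independence, Var(S) = (4)²Var(T_1) + (2)²Var(T_2) + (2)²Var(T_3) + (-2)²Var(T_4)
= (4)²·3.24 + (2)²·3.24 + (2)²·3.24 + (-2)²·3.24 = 90.72
SD(S) = √90.72 ≈ 9.5247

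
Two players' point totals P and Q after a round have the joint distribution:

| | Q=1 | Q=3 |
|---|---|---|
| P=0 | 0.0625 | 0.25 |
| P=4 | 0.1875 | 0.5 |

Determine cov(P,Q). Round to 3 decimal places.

-0.125

E[P] = 2.75,  E[Q] = 2.5
E[PQ] = 6.75
cov(P,Q) = E[PQ] − E[P]E[Q] = 6.75 − (2.75)(2.5) = -0.125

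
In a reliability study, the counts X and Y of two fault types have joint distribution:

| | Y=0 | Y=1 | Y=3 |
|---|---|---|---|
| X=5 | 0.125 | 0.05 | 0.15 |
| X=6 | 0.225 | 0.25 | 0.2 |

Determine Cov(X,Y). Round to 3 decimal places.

E[X] = 5.675,  E[Y] = 1.35
E[XY] = 7.6
Cov(X,Y) = E[XY] − E[X]E[Y] = 7.6 − (5.675)(1.35) = -0.06125

-0.061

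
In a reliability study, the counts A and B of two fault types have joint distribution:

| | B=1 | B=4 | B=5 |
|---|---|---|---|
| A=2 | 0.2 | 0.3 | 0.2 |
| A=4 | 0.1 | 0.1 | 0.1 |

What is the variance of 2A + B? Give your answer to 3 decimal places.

E[A] = 2.6,  E[B] = 3.4,  E[AB] = 8.8
Var(A) = 7.6 − (2.6)² = 0.84;  Var(B) = 14.2 − (3.4)² = 2.64
Cov(A,B) = 8.8 − (2.6)(3.4) = -0.04
Var(2A + B) = (2)²·0.84 + (1)²·2.64 + 2·(2)·(1)·-0.04 = 5.84

5.840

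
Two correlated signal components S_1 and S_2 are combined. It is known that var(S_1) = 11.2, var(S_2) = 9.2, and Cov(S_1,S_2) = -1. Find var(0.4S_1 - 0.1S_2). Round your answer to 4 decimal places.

1.9640

var(0.4S_1 - 0.1S_2) = (0.4)²·var(S_1) + (-0.1)²·var(S_2) + 2·(0.4)·(-0.1)·Cov(S_1,S_2)
= 0.16·11.2 + 0.01·9.2 + -0.08·-1 = 1.964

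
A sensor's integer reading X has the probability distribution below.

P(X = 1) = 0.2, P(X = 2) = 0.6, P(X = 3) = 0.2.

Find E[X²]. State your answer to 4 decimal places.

E[X²] = (1)²(0.2) + (2)²(0.6) + (3)²(0.2) = 4.4

4.4000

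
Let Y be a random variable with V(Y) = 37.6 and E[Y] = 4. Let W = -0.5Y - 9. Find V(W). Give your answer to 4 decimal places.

9.4000

V(-0.5Y - 9) = (-0.5)²·V(Y) = 0.25·37.6 = 9.4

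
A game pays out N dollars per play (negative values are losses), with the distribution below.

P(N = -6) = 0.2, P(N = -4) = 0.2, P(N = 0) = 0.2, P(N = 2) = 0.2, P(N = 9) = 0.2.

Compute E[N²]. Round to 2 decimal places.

E[N²] = (-6)²(0.2) + (-4)²(0.2) + (0)²(0.2) + (2)²(0.2) + (9)²(0.2) = 27.4

27.40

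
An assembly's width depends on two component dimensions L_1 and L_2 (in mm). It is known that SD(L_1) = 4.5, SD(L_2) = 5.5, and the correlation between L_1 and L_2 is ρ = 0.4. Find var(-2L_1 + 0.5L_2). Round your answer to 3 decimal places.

68.763

var(L_1) = (4.5)² = 20.25;  var(L_2) = (5.5)² = 30.25
Cov(L_1,L_2) = ρ·SD(L_1)·SD(L_2) = 0.4·4.5·5.5 = 9.9
var(-2L_1 + 0.5L_2) = (-2)²·var(L_1) + (0.5)²·var(L_2) + 2·(-2)·(0.5)·Cov(L_1,L_2)
= 4·20.25 + 0.25·30.25 + -2·9.9 = 68.7625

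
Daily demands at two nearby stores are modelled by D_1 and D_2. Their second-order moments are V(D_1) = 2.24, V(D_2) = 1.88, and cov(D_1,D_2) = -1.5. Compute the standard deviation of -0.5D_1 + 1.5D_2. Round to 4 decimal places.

V(-0.5D_1 + 1.5D_2) = (-0.5)²·V(D_1) + (1.5)²·V(D_2) + 2·(-0.5)·(1.5)·cov(D_1,D_2)
= 0.25·2.24 + 2.25·1.88 + -1.5·-1.5 = 7.04
SD(-0.5D_1 + 1.5D_2) = √7.04 ≈ 2.6533

2.6533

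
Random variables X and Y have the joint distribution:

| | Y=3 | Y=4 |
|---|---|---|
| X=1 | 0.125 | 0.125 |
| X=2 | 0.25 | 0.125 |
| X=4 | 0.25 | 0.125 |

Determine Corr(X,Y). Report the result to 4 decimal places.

-0.1054

E[X] = 2.5,  E[Y] = 3.375
E[XY] = 8.375
Cov(X,Y) = E[XY] − E[X]E[Y] = 8.375 − (2.5)(3.375) = -0.0625
var(X) = 1.5,  var(Y) = 0.234375
ρ = -0.0625 / √(1.5·0.234375) ≈ -0.1054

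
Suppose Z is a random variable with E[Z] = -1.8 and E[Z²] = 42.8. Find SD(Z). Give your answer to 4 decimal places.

6.2897

Var(Z) = 42.8 − (-1.8)² = 39.56
SD(Z) = √39.56 ≈ 6.2897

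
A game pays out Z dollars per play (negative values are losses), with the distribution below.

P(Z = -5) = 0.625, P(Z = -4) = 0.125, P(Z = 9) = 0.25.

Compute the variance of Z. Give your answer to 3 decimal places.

35.984

E[Z] = (-5)(0.625) + (-4)(0.125) + (9)(0.25) = -1.375
E[Z²] = (-5)²(0.625) + (-4)²(0.125) + (9)²(0.25) = 37.875
var(Z) = E[Z²] − (E[Z])² = 37.875 − (-1.375)² = 35.984375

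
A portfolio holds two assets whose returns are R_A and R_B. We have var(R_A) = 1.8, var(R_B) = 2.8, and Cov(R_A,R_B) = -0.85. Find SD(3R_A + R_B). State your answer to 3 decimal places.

3.728

var(3R_A + R_B) = (3)²·var(R_A) + (1)²·var(R_B) + 2·(3)·(1)·Cov(R_A,R_B)
= 9·1.8 + 1·2.8 + 6·-0.85 = 13.9
SD(3R_A + R_B) = √13.9 ≈ 3.728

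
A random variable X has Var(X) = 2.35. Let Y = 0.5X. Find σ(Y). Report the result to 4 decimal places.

0.7665

Var(0.5X) = (0.5)²·2.35 = 0.5875
σ(Y) = √0.5875 ≈ 0.7665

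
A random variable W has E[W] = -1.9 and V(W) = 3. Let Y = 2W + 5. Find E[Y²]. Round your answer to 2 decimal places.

E[2W + 5] = 2·-1.9 + 5 = 1.2
V(2W + 5) = (2)²·3 = 12
E[Y²] = V(Y) + (E[Y])² = 12 + (1.2)² = 13.44

13.44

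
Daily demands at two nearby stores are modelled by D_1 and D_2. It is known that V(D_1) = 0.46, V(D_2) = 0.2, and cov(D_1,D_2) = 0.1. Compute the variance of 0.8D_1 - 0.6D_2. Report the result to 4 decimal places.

0.2704

V(0.8D_1 - 0.6D_2) = (0.8)²·V(D_1) + (-0.6)²·V(D_2) + 2·(0.8)·(-0.6)·cov(D_1,D_2)
= 0.64·0.46 + 0.36·0.2 + -0.96·0.1 = 0.2704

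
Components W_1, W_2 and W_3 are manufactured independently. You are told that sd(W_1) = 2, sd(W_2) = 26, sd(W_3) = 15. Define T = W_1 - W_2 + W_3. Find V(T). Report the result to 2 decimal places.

905.00

V(W_1) = 4, V(W_2) = 676, V(W_3) = 225
By independence, V(T) = (1)²V(W_1) + (-1)²V(W_2) + (1)²V(W_3)
= (1)²·4 + (-1)²·676 + (1)²·225 = 905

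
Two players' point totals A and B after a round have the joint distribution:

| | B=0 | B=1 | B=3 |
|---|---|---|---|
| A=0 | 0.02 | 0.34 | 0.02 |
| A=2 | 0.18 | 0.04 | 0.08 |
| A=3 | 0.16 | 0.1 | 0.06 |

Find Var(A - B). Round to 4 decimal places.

2.8400

E[A] = 1.56,  E[B] = 0.96,  E[AB] = 1.4
Var(A) = 4.08 − (1.56)² = 1.6464;  Var(B) = 1.92 − (0.96)² = 0.9984
Cov(A,B) = 1.4 − (1.56)(0.96) = -0.0976
Var(A - B) = (1)²·1.6464 + (-1)²·0.9984 + 2·(1)·(-1)·-0.0976 = 2.84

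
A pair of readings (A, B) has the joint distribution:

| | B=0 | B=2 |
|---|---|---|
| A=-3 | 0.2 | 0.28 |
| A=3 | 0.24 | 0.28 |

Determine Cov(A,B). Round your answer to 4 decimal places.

E[A] = 0.12,  E[B] = 1.12
E[AB] = 0
Cov(A,B) = E[AB] − E[A]E[B] = 0 − (0.12)(1.12) = -0.1344

-0.1344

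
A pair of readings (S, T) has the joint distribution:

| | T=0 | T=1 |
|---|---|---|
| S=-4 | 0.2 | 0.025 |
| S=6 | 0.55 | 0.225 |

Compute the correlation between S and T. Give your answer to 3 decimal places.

0.173

E[S] = 3.75,  E[T] = 0.25
E[ST] = 1.25
Cov(S,T) = E[ST] − E[S]E[T] = 1.25 − (3.75)(0.25) = 0.3125
var(S) = 17.4375,  var(T) = 0.1875
ρ = 0.3125 / √(17.4375·0.1875) ≈ 0.173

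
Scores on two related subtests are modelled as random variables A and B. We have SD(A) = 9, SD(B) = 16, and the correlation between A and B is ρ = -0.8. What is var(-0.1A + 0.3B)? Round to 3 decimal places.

30.762

var(A) = (9)² = 81;  var(B) = (16)² = 256
cov(A,B) = ρ·SD(A)·SD(B) = -0.8·9·16 = -115.2
var(-0.1A + 0.3B) = (-0.1)²·var(A) + (0.3)²·var(B) + 2·(-0.1)·(0.3)·cov(A,B)
= 0.01·81 + 0.09·256 + -0.06·-115.2 = 30.762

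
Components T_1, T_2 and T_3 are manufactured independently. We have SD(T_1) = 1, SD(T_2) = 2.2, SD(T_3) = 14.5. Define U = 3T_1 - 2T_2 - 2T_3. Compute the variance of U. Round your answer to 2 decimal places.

var(T_1) = 1, var(T_2) = 4.84, var(T_3) = 210.25
By independence, var(U) = (3)²var(T_1) + (-2)²var(T_2) + (-2)²var(T_3)
= (3)²·1 + (-2)²·4.84 + (-2)²·210.25 = 869.36

869.36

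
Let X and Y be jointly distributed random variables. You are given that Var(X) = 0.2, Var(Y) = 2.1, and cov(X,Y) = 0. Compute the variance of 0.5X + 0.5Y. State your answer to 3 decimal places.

Var(0.5X + 0.5Y) = (0.5)²·Var(X) + (0.5)²·Var(Y) + 2·(0.5)·(0.5)·cov(X,Y)
= 0.25·0.2 + 0.25·2.1 + 0.5·0 = 0.575

0.575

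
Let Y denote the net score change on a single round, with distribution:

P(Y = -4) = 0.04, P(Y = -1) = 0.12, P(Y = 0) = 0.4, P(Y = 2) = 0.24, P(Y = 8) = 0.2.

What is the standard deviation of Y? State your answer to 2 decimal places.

E[Y] = (-4)(0.04) + (-1)(0.12) + (0)(0.4) + (2)(0.24) + (8)(0.2) = 1.8
E[Y²] = (-4)²(0.04) + (-1)²(0.12) + (0)²(0.4) + (2)²(0.24) + (8)²(0.2) = 14.52
Var(Y) = E[Y²] − (E[Y])² = 14.52 − (1.8)² = 11.28
SD(Y) = √11.28 ≈ 3.36

3.36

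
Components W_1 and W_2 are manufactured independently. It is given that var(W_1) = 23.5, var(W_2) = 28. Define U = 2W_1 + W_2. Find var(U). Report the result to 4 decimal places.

122.0000

By independence, var(U) = (2)²var(W_1) + (1)²var(W_2)
= (2)²·23.5 + (1)²·28 = 122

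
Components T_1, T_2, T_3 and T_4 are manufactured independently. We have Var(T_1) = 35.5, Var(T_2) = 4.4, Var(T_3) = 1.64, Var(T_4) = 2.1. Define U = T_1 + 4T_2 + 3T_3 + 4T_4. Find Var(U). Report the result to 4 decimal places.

By independence, Var(U) = (1)²Var(T_1) + (4)²Var(T_2) + (3)²Var(T_3) + (4)²Var(T_4)
= (1)²·35.5 + (4)²·4.4 + (3)²·1.64 + (4)²·2.1 = 154.26

154.2600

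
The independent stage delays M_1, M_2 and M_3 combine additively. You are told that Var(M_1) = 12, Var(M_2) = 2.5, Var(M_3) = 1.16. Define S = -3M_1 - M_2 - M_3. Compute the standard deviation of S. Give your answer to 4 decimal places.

By independence, Var(S) = (-3)²Var(M_1) + (-1)²Var(M_2) + (-1)²Var(M_3)
= (-3)²·12 + (-1)²·2.5 + (-1)²·1.16 = 111.66
σ(S) = √111.66 ≈ 10.5669

10.5669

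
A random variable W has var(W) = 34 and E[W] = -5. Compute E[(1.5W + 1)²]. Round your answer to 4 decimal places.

E[1.5W + 1] = 1.5·-5 + 1 = -6.5
var(1.5W + 1) = (1.5)²·34 = 76.5
E[(1.5W + 1)²] = var((1.5W + 1)) + (E[(1.5W + 1)])² = 76.5 + (-6.5)² = 118.75

118.7500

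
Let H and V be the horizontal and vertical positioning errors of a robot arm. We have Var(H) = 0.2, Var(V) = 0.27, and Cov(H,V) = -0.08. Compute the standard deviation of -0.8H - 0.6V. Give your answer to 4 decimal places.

0.3852

Var(-0.8H - 0.6V) = (-0.8)²·Var(H) + (-0.6)²·Var(V) + 2·(-0.8)·(-0.6)·Cov(H,V)
= 0.64·0.2 + 0.36·0.27 + 0.96·-0.08 = 0.1484
σ(-0.8H - 0.6V) = √0.1484 ≈ 0.3852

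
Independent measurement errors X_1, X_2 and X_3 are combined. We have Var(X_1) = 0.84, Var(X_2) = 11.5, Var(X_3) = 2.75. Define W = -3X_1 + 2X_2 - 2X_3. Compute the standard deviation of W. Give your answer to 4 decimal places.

8.0349

By independence, Var(W) = (-3)²Var(X_1) + (2)²Var(X_2) + (-2)²Var(X_3)
= (-3)²·0.84 + (2)²·11.5 + (-2)²·2.75 = 64.56
SD(W) = √64.56 ≈ 8.0349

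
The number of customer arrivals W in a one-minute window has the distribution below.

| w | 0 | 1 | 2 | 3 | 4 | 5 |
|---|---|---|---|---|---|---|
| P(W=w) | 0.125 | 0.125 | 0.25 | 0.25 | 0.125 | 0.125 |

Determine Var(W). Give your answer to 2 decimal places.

2.25

E[W] = (0)(0.125) + (1)(0.125) + (2)(0.25) + (3)(0.25) + (4)(0.125) + (5)(0.125) = 2.5
E[W²] = (0)²(0.125) + (1)²(0.125) + (2)²(0.25) + (3)²(0.25) + (4)²(0.125) + (5)²(0.125) = 8.5
Var(W) = E[W²] − (E[W])² = 8.5 − (2.5)² = 2.25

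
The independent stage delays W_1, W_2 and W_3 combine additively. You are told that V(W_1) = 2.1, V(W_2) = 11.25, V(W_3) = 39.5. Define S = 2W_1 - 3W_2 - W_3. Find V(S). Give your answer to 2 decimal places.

By independence, V(S) = (2)²V(W_1) + (-3)²V(W_2) + (-1)²V(W_3)
= (2)²·2.1 + (-3)²·11.25 + (-1)²·39.5 = 149.15

149.15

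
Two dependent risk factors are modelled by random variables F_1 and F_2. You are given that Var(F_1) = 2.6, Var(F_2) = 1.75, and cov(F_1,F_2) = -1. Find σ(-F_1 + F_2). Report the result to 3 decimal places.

2.520

Var(-F_1 + F_2) = (-1)²·Var(F_1) + (1)²·Var(F_2) + 2·(-1)·(1)·cov(F_1,F_2)
= 1·2.6 + 1·1.75 + -2·-1 = 6.35
σ(-F_1 + F_2) = √6.35 ≈ 2.520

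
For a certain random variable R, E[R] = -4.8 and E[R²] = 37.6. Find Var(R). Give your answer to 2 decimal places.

Var(R) = 37.6 − (-4.8)² = 14.56

14.56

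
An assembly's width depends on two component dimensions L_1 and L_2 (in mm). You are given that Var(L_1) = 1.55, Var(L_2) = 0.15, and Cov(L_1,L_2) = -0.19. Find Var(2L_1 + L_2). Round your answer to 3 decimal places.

Var(2L_1 + L_2) = (2)²·Var(L_1) + (1)²·Var(L_2) + 2·(2)·(1)·Cov(L_1,L_2)
= 4·1.55 + 1·0.15 + 4·-0.19 = 5.59

5.590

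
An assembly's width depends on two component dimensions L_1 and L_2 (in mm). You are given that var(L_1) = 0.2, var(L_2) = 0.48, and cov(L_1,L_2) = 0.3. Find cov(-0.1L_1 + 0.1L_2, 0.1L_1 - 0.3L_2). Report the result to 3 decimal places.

cov(-0.1L_1 + 0.1L_2, 0.1L_1 - 0.3L_2) = (-0.1)(0.1)var(L_1) + (0.1)(-0.3)var(L_2) + [(-0.1)(-0.3) + (0.1)(0.1)]cov(L_1,L_2)
= -0.01·0.2 + -0.03·0.48 + 0.04·0.3 = -0.0044

-0.004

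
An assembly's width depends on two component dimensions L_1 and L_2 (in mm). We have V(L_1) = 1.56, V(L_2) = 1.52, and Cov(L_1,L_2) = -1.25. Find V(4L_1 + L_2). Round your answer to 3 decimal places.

16.480

V(4L_1 + L_2) = (4)²·V(L_1) + (1)²·V(L_2) + 2·(4)·(1)·Cov(L_1,L_2)
= 16·1.56 + 1·1.52 + 8·-1.25 = 16.48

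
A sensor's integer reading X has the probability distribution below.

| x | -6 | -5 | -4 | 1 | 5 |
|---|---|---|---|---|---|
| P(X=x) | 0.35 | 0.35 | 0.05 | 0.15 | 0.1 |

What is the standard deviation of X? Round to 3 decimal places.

E[X] = (-6)(0.35) + (-5)(0.35) + (-4)(0.05) + (1)(0.15) + (5)(0.1) = -3.4
E[X²] = (-6)²(0.35) + (-5)²(0.35) + (-4)²(0.05) + (1)²(0.15) + (5)²(0.1) = 24.8
var(X) = E[X²] − (E[X])² = 24.8 − (-3.4)² = 13.24
σ(X) = √13.24 ≈ 3.639

3.639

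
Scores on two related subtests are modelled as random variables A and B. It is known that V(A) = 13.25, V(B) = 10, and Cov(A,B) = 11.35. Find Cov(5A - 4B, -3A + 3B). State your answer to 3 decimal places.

-12.300

Cov(5A - 4B, -3A + 3B) = (5)(-3)V(A) + (-4)(3)V(B) + [(5)(3) + (-4)(-3)]Cov(A,B)
= -15·13.25 + -12·10 + 27·11.35 = -12.3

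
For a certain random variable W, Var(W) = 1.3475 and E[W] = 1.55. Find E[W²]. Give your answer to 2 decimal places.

3.75

E[W²] = Var(W) + (E[W])² = 1.3475 + (1.55)² = 3.75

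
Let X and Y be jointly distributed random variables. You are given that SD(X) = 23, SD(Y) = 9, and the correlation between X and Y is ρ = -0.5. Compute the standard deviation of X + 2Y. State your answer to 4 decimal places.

20.9523

V(X) = (23)² = 529;  V(Y) = (9)² = 81
Cov(X,Y) = ρ·SD(X)·SD(Y) = -0.5·23·9 = -103.5
V(X + 2Y) = (1)²·V(X) + (2)²·V(Y) + 2·(1)·(2)·Cov(X,Y)
= 1·529 + 4·81 + 4·-103.5 = 439
SD(X + 2Y) = √439 ≈ 20.9523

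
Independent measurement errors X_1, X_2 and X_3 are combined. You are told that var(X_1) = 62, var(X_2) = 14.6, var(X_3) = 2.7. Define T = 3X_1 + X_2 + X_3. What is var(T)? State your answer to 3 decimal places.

By independence, var(T) = (3)²var(X_1) + (1)²var(X_2) + (1)²var(X_3)
= (3)²·62 + (1)²·14.6 + (1)²·2.7 = 575.3

575.300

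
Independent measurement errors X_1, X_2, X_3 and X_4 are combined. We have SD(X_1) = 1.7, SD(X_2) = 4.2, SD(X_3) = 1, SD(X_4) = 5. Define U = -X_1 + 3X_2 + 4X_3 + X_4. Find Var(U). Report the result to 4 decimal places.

202.6500

Var(X_1) = 2.89, Var(X_2) = 17.64, Var(X_3) = 1, Var(X_4) = 25
By independence, Var(U) = (-1)²Var(X_1) + (3)²Var(X_2) + (4)²Var(X_3) + (1)²Var(X_4)
= (-1)²·2.89 + (3)²·17.64 + (4)²·1 + (1)²·25 = 202.65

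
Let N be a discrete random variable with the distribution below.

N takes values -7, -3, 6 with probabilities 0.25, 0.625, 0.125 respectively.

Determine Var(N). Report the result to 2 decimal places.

14.11

E[N] = (-7)(0.25) + (-3)(0.625) + (6)(0.125) = -2.875
E[N²] = (-7)²(0.25) + (-3)²(0.625) + (6)²(0.125) = 22.375
Var(N) = E[N²] − (E[N])² = 22.375 − (-2.875)² = 14.109375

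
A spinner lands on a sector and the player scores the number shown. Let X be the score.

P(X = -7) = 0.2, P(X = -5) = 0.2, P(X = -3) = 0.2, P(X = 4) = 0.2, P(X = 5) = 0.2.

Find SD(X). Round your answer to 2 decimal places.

4.83

E[X] = (-7)(0.2) + (-5)(0.2) + (-3)(0.2) + (4)(0.2) + (5)(0.2) = -1.2
E[X²] = (-7)²(0.2) + (-5)²(0.2) + (-3)²(0.2) + (4)²(0.2) + (5)²(0.2) = 24.8
Var(X) = E[X²] − (E[X])² = 24.8 − (-1.2)² = 23.36
SD(X) = √23.36 ≈ 4.83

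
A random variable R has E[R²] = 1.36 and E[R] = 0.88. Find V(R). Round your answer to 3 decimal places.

V(R) = 1.36 − (0.88)² = 0.5856

0.586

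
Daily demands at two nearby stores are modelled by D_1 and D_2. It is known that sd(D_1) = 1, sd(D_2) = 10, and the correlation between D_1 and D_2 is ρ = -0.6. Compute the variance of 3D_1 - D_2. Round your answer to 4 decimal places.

V(D_1) = (1)² = 1;  V(D_2) = (10)² = 100
Cov(D_1,D_2) = ρ·sd(D_1)·sd(D_2) = -0.6·1·10 = -6
V(3D_1 - D_2) = (3)²·V(D_1) + (-1)²·V(D_2) + 2·(3)·(-1)·Cov(D_1,D_2)
= 9·1 + 1·100 + -6·-6 = 145

145.0000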